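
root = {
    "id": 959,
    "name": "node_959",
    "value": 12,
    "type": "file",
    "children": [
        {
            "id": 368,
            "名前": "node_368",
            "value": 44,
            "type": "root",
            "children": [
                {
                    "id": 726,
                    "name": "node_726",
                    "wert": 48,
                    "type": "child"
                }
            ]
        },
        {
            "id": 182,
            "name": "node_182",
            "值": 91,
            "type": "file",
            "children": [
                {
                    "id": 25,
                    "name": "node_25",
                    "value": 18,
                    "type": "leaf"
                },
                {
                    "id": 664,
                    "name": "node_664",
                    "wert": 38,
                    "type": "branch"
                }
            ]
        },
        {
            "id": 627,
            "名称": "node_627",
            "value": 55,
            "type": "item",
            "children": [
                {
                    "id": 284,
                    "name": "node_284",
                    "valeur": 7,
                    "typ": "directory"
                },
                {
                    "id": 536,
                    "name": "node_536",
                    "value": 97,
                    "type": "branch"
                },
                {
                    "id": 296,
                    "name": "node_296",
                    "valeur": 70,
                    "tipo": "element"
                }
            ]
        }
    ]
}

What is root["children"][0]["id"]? 368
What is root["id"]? 959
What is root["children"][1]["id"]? 182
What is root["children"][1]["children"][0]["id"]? 25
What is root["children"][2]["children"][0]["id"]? 284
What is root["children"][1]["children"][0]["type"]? "leaf"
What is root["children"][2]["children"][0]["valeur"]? 7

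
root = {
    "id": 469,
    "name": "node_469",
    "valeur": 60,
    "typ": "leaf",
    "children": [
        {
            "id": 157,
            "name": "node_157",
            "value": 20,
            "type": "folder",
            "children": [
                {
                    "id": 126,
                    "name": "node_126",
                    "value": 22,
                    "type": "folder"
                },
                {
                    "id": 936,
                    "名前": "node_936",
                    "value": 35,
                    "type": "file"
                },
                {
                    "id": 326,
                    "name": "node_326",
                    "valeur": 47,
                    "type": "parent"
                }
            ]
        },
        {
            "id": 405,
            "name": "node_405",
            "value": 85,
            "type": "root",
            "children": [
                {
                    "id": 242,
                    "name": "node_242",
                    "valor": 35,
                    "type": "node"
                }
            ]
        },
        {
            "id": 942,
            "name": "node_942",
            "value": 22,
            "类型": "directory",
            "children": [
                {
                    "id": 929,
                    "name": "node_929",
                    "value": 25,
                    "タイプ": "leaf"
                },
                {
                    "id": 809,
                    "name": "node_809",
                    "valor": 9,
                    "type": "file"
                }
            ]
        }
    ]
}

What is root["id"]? 469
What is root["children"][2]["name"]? "node_942"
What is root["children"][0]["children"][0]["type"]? "folder"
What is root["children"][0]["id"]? 157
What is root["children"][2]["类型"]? "directory"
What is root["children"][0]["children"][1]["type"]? "file"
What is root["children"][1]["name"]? "node_405"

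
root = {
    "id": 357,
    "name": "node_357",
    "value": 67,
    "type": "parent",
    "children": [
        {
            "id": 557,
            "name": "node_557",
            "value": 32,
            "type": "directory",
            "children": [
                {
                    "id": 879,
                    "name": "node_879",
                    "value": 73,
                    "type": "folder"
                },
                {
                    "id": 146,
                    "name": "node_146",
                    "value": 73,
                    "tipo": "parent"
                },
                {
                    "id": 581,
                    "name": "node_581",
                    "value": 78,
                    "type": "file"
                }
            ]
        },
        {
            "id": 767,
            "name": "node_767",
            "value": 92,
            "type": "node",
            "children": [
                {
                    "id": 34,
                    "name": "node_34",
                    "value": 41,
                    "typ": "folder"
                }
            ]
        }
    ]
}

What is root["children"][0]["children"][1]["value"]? 73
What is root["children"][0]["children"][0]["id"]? 879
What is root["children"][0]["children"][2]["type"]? "file"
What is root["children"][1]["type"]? "node"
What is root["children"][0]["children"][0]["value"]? 73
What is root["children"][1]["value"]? 92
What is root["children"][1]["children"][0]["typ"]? "folder"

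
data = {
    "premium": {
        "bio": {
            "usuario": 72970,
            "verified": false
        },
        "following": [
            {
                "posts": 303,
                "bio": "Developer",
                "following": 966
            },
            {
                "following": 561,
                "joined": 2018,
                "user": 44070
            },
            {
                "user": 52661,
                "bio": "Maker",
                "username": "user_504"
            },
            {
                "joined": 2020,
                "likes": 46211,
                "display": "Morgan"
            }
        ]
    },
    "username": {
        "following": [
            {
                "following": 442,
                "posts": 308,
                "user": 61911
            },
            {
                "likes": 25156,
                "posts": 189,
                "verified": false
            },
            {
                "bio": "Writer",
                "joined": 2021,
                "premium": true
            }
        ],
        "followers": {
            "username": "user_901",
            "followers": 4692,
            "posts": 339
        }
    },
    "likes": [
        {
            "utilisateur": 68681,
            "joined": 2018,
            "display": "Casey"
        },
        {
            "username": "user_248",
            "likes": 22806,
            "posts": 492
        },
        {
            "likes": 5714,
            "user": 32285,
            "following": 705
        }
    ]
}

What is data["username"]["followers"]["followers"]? 4692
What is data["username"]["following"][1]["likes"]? 25156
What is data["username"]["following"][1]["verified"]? False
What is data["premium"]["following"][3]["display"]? "Morgan"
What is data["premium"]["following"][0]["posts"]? 303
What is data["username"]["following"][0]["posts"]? 308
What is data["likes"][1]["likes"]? 22806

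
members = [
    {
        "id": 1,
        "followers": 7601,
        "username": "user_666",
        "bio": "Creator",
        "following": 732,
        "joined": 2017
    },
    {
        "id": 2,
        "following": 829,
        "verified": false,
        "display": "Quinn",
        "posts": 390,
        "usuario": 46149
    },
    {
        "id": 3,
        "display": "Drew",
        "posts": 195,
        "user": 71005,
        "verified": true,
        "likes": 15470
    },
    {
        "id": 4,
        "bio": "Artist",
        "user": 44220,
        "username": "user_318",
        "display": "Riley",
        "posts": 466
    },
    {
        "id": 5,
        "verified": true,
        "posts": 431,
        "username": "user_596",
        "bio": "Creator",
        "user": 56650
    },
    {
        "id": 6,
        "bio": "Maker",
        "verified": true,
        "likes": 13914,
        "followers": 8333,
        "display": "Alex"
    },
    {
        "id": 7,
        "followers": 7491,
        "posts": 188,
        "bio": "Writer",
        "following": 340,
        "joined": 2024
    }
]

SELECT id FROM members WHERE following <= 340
[7]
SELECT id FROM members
[1, 2, 3, 4, 5, 6, 7]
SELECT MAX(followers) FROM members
8333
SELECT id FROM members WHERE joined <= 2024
[1, 7]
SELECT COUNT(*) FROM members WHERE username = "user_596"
1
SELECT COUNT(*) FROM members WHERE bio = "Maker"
1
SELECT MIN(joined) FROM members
2017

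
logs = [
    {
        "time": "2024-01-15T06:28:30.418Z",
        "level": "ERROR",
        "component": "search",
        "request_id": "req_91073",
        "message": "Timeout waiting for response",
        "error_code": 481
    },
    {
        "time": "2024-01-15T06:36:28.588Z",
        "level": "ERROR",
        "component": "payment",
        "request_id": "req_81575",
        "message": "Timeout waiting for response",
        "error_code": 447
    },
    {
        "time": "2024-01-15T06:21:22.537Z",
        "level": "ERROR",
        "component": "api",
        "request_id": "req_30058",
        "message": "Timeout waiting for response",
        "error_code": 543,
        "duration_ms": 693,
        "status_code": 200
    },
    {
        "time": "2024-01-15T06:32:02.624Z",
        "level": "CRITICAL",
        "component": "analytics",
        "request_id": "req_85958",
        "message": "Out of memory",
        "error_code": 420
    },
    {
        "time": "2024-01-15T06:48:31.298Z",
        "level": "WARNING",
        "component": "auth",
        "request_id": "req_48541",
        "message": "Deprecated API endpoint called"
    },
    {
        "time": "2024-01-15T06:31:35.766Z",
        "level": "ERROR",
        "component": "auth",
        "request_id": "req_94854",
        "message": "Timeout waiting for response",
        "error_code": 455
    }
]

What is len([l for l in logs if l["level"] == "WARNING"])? 1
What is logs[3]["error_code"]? 420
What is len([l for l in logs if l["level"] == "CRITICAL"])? 1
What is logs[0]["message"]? "Timeout waiting for response"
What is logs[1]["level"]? "ERROR"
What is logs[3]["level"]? "CRITICAL"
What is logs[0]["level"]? "ERROR"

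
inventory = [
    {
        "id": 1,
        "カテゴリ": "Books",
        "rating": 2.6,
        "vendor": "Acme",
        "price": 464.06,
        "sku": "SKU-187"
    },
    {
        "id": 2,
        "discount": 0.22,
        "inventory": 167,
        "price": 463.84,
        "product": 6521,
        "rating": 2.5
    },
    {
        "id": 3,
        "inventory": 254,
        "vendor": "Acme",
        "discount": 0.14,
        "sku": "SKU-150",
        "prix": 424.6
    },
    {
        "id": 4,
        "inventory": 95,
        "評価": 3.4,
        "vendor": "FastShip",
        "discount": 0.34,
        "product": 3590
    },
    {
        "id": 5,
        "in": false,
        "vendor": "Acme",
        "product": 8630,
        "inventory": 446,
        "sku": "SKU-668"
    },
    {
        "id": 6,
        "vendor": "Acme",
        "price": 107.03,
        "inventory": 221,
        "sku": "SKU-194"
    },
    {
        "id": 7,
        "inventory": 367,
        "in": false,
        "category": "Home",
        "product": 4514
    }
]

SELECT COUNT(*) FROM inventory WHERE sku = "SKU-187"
1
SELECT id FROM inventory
[1, 2, 3, 4, 5, 6, 7]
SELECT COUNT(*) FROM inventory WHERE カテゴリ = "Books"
1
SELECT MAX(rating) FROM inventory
2.6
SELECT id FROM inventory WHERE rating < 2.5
[]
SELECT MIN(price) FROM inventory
107.03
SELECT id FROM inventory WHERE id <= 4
[1, 2, 3, 4]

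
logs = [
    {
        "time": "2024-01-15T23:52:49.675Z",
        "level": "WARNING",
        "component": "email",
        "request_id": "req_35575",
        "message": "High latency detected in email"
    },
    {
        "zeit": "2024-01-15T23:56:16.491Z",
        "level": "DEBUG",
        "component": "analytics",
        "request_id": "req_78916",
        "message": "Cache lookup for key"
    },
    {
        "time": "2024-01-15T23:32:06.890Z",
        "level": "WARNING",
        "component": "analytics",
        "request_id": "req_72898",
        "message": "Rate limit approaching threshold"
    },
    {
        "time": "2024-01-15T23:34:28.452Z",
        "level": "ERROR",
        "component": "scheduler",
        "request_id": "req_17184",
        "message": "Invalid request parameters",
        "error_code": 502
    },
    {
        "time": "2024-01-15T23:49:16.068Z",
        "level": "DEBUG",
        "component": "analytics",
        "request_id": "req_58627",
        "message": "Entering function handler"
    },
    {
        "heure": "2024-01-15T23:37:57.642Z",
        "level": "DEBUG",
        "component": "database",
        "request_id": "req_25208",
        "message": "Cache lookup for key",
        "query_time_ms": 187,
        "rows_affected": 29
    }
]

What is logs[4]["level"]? "DEBUG"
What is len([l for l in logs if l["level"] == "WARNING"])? 2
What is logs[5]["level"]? "DEBUG"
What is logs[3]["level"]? "ERROR"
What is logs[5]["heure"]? "2024-01-15T23:37:57.642Z"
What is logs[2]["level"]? "WARNING"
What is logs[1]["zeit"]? "2024-01-15T23:56:16.491Z"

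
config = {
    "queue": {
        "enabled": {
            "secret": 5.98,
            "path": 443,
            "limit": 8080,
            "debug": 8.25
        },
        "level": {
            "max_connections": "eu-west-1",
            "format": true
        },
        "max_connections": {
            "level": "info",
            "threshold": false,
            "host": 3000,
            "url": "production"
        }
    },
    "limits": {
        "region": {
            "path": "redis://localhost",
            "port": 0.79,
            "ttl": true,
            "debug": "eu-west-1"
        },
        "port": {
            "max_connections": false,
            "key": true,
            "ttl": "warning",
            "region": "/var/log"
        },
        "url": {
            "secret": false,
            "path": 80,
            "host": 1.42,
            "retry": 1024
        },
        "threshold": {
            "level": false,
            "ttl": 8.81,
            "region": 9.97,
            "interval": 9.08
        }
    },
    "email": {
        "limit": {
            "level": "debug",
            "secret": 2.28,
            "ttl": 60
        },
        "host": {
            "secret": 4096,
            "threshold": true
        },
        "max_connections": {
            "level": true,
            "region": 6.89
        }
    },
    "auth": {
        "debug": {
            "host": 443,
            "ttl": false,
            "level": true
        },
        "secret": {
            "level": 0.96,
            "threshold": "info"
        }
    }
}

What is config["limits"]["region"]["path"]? "redis://localhost"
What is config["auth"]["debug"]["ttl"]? False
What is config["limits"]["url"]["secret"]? False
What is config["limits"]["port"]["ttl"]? "warning"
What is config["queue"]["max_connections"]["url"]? "production"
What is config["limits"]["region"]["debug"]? "eu-west-1"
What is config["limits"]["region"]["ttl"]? True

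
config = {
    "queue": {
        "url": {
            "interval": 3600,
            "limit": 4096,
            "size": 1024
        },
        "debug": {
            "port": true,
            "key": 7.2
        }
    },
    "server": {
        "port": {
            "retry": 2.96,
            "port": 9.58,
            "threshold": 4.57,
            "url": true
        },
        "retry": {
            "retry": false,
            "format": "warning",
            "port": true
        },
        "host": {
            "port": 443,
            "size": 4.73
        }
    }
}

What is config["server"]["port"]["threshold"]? 4.57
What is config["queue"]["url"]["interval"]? 3600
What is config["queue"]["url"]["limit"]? 4096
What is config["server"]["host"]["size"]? 4.73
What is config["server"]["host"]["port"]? 443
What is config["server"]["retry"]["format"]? "warning"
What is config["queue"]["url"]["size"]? 1024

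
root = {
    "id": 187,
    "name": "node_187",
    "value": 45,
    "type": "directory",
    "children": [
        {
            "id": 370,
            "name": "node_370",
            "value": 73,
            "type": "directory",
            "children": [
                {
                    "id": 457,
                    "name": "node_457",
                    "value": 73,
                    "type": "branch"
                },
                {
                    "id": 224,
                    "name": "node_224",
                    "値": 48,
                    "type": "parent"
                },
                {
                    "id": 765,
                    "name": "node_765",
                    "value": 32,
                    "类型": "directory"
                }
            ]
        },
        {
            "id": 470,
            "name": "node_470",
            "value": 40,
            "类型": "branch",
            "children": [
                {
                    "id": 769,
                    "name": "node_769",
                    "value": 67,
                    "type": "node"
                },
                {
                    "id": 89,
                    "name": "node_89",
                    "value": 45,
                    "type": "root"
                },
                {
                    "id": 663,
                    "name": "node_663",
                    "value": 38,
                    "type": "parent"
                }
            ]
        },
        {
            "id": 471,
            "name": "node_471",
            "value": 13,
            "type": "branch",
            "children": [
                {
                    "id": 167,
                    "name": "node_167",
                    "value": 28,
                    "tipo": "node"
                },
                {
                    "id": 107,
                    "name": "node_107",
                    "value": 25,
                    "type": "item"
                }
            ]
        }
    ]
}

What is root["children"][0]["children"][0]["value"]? 73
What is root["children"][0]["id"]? 370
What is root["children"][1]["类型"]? "branch"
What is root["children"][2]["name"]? "node_471"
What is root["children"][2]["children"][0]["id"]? 167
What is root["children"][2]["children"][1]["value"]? 25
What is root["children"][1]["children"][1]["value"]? 45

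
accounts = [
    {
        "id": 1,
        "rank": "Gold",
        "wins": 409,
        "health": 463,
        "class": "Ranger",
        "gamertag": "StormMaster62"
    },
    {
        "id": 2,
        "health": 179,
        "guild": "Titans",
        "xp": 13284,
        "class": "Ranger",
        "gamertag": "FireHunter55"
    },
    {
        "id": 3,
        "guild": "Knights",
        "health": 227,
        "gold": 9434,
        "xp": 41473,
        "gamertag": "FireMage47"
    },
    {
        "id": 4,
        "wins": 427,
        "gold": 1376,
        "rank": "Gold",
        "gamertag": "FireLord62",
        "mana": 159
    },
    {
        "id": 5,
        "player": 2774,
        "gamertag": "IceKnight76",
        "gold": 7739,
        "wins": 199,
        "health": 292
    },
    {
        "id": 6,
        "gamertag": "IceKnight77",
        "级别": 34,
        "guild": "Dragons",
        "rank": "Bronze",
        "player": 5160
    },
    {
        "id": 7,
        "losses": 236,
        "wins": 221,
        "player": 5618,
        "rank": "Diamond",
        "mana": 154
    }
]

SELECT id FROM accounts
[1, 2, 3, 4, 5, 6, 7]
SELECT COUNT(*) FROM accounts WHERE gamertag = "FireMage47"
1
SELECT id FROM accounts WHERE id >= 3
[3, 4, 5, 6, 7]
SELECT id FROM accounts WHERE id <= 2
[1, 2]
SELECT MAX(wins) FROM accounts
427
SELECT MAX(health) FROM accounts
463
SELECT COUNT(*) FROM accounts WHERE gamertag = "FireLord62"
1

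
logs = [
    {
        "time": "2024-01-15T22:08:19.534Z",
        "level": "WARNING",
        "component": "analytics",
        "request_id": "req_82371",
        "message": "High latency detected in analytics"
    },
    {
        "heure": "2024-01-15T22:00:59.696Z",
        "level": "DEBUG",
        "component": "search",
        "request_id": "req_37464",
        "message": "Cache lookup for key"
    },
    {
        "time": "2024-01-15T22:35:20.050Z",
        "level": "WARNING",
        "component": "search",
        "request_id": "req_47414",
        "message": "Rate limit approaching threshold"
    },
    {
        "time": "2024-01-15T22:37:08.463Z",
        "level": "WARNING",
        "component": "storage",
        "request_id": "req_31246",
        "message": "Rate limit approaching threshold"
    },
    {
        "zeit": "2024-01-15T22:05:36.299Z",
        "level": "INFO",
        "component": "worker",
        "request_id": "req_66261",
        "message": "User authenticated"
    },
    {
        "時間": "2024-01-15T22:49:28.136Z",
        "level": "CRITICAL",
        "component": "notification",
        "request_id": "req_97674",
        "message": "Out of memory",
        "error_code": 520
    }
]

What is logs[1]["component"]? "search"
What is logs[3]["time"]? "2024-01-15T22:37:08.463Z"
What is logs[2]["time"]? "2024-01-15T22:35:20.050Z"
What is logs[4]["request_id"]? "req_66261"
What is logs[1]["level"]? "DEBUG"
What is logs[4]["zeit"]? "2024-01-15T22:05:36.299Z"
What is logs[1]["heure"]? "2024-01-15T22:00:59.696Z"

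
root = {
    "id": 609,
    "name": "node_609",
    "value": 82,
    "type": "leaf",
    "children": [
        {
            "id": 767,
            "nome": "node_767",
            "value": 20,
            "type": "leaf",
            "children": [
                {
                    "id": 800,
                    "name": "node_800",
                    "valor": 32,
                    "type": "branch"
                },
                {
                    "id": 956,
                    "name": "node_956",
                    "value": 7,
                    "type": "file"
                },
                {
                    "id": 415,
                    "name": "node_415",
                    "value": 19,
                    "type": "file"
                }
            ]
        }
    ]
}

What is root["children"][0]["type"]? "leaf"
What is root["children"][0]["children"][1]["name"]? "node_956"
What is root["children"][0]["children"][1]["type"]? "file"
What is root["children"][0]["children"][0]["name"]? "node_800"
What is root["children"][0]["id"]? 767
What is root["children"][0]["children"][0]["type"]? "branch"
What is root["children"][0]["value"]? 20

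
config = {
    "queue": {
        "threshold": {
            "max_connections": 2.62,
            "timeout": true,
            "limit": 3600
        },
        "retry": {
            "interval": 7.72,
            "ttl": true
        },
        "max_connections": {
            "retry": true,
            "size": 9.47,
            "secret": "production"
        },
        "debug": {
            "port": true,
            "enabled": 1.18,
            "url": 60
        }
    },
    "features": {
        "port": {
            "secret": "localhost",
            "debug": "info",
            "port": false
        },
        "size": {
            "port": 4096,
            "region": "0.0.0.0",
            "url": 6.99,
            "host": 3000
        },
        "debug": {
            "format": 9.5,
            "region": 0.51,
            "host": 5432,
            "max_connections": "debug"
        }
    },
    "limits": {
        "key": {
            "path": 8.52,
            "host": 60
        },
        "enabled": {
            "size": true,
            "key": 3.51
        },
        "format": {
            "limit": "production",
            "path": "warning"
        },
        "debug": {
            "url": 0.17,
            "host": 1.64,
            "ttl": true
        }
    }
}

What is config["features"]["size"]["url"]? 6.99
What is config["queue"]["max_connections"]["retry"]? True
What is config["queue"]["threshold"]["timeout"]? True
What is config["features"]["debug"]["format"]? 9.5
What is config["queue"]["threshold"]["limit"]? 3600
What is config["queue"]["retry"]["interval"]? 7.72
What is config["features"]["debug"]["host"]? 5432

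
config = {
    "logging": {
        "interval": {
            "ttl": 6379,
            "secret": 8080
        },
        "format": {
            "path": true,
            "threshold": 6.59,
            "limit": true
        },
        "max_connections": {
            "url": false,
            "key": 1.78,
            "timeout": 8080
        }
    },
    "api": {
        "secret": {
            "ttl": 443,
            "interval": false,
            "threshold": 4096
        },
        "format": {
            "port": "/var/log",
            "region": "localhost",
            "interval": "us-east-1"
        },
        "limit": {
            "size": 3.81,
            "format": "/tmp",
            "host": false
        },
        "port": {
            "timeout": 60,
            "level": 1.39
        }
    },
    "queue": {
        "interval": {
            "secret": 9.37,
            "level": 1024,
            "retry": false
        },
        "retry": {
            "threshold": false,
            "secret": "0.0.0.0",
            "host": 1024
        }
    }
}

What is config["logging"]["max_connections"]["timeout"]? 8080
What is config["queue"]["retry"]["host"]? 1024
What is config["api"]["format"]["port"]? "/var/log"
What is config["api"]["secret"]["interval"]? False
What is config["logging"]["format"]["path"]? True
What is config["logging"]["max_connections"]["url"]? False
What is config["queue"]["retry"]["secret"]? "0.0.0.0"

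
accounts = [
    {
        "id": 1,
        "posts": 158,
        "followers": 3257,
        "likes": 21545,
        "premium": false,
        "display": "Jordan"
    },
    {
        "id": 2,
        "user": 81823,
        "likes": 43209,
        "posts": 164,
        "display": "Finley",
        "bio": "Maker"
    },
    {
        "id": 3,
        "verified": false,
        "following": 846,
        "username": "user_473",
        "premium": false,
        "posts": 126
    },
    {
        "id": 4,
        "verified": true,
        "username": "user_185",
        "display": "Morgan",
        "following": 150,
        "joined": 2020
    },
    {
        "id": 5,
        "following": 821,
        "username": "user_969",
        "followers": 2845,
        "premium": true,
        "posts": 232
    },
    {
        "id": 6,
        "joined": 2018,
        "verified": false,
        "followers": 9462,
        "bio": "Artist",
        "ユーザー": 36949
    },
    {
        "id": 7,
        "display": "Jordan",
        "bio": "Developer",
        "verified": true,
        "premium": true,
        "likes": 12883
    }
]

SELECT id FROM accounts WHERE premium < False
[]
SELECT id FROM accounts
[1, 2, 3, 4, 5, 6, 7]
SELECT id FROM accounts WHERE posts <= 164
[1, 2, 3]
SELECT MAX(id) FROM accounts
7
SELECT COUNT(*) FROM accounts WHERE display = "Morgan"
1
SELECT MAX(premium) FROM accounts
True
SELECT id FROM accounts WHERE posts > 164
[5]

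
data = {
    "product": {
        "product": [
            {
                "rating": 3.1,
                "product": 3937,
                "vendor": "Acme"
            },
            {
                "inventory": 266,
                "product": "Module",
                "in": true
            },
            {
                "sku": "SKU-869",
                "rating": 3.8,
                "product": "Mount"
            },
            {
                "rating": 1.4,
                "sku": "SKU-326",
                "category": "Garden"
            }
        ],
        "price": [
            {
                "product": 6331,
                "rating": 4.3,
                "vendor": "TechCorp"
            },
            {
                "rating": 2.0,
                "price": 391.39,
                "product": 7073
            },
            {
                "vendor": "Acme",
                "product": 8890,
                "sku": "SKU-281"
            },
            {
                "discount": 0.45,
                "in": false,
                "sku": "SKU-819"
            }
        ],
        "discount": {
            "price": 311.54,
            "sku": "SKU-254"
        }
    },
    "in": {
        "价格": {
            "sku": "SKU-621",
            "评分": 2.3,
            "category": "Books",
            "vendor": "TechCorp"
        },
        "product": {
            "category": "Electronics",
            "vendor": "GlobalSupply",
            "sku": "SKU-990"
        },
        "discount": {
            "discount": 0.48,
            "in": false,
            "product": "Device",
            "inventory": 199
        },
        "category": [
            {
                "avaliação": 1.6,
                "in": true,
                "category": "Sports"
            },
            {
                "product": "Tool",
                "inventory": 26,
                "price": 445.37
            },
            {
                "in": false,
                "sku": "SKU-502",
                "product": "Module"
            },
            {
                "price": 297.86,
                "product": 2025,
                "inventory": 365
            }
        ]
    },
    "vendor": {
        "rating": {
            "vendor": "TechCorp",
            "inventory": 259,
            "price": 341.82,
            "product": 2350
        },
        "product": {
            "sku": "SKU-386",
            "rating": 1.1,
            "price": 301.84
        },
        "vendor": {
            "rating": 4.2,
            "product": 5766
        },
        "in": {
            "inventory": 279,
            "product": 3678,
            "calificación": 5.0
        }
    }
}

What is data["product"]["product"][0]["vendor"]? "Acme"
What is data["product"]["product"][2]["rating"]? 3.8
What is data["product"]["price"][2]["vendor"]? "Acme"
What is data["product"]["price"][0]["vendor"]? "TechCorp"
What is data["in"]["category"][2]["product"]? "Module"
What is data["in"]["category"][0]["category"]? "Sports"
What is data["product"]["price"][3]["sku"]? "SKU-819"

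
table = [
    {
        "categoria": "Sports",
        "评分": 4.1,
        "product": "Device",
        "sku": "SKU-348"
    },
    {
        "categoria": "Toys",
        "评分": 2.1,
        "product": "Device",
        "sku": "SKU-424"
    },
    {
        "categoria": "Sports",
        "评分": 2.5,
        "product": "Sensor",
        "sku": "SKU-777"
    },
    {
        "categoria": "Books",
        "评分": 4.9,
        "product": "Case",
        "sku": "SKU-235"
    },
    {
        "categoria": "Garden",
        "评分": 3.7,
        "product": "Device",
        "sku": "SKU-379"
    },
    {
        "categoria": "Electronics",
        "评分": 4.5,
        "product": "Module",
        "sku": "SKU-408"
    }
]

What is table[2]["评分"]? 2.5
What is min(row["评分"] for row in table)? 2.1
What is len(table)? 6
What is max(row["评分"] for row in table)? 4.9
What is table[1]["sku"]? "SKU-424"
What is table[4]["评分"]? 3.7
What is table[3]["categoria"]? "Books"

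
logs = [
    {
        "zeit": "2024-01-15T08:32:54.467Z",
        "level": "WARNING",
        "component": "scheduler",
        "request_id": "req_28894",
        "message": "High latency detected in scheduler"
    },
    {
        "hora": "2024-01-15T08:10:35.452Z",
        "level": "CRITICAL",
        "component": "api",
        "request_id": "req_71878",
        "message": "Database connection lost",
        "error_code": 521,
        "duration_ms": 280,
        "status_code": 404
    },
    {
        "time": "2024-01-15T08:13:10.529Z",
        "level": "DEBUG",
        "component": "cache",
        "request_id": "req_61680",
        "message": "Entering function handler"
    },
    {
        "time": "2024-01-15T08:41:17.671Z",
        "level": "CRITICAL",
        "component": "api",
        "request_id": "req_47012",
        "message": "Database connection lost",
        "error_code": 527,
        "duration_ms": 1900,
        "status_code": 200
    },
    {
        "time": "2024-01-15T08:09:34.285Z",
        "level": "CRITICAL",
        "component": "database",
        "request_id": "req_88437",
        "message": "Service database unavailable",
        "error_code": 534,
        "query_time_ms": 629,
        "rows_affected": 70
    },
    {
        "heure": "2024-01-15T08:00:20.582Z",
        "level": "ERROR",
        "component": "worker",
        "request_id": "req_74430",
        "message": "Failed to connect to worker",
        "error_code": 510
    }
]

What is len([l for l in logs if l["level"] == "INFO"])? 0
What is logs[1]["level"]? "CRITICAL"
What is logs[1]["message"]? "Database connection lost"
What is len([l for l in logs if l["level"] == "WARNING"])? 1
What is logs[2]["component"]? "cache"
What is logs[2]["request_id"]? "req_61680"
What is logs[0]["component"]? "scheduler"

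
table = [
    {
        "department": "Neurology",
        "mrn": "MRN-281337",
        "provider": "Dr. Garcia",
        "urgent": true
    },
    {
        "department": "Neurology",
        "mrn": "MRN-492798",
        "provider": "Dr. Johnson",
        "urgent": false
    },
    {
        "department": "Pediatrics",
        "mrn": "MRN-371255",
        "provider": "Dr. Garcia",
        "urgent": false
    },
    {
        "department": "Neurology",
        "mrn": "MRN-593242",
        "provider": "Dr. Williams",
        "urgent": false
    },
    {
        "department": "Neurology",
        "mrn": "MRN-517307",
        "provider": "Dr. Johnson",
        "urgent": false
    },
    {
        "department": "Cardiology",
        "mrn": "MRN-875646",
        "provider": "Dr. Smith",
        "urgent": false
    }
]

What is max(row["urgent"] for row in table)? True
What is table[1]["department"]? "Neurology"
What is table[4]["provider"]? "Dr. Johnson"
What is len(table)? 6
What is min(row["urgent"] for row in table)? False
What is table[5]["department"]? "Cardiology"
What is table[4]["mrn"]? "MRN-517307"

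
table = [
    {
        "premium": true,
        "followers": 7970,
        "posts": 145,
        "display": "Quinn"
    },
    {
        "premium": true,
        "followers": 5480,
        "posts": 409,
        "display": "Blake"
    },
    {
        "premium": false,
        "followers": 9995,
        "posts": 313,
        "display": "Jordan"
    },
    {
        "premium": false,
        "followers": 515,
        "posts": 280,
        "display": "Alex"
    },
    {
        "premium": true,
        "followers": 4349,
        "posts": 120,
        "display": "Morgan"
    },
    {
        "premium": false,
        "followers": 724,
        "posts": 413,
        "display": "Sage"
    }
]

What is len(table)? 6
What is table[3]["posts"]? 280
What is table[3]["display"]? "Alex"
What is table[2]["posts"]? 313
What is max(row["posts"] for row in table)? 413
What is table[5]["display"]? "Sage"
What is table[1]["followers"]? 5480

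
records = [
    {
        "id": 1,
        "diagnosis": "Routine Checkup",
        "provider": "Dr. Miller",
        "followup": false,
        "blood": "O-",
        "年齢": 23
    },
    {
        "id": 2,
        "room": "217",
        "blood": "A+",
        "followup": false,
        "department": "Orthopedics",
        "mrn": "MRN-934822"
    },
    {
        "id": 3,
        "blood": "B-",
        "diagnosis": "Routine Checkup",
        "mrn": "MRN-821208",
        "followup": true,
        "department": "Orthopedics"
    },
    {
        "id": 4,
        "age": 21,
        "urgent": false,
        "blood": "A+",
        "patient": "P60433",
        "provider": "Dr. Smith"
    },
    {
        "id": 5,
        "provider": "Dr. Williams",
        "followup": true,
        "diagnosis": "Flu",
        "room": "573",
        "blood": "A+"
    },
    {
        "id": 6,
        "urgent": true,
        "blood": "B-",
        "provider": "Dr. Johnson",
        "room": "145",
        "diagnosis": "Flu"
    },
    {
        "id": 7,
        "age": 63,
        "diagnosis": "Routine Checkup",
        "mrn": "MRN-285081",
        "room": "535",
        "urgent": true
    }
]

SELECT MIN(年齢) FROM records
23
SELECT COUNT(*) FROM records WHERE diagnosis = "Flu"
2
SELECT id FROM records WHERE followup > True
[]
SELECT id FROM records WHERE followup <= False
[1, 2]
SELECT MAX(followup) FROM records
True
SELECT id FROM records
[1, 2, 3, 4, 5, 6, 7]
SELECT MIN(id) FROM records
1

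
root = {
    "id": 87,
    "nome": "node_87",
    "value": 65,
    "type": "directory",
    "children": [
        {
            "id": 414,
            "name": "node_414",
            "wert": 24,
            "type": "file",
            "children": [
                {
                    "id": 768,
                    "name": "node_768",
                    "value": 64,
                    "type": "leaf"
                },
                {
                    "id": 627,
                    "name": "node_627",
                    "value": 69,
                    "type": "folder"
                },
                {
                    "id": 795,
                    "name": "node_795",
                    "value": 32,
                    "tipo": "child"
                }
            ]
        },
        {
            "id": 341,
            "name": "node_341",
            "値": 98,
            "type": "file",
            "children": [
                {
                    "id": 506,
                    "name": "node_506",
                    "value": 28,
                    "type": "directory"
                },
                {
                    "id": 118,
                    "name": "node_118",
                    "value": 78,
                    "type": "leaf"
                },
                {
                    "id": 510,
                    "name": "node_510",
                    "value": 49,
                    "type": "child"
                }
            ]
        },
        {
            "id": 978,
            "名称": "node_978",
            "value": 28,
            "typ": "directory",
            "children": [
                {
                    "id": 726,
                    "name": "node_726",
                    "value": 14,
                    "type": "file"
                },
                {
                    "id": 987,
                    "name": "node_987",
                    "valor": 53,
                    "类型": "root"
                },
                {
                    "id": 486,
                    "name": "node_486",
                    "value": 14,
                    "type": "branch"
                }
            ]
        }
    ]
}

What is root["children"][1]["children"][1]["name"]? "node_118"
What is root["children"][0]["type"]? "file"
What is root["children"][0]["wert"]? 24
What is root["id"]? 87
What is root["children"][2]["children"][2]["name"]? "node_486"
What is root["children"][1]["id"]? 341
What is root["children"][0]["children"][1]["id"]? 627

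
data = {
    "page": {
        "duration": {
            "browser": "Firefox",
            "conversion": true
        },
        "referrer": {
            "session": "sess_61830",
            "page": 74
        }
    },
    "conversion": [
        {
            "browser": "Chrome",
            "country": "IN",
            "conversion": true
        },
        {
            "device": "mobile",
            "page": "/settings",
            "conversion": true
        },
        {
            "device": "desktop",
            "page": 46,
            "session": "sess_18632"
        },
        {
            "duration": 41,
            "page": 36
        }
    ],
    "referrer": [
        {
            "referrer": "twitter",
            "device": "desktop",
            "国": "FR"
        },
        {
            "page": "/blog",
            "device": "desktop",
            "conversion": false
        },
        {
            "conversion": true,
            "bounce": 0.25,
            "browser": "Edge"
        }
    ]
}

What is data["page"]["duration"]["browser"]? "Firefox"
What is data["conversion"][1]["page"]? "/settings"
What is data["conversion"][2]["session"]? "sess_18632"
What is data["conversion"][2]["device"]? "desktop"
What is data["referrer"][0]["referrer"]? "twitter"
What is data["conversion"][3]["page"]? 36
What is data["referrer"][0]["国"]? "FR"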